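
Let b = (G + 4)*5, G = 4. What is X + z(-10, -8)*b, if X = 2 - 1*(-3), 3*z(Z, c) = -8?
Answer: -305/3 ≈ -101.67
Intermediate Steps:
z(Z, c) = -8/3 (z(Z, c) = (⅓)*(-8) = -8/3)
X = 5 (X = 2 + 3 = 5)
b = 40 (b = (4 + 4)*5 = 8*5 = 40)
X + z(-10, -8)*b = 5 - 8/3*40 = 5 - 320/3 = -305/3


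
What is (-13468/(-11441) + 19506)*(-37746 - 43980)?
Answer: -18239740585764/11441 ≈ -1.5942e+9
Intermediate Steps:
(-13468/(-11441) + 19506)*(-37746 - 43980) = (-13468*(-1/11441) + 19506)*(-81726) = (13468/11441 + 19506)*(-81726) = (223181614/11441)*(-81726) = -18239740585764/11441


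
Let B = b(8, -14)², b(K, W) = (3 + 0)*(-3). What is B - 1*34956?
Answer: -34875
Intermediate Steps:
b(K, W) = -9 (b(K, W) = 3*(-3) = -9)
B = 81 (B = (-9)² = 81)
B - 1*34956 = 81 - 1*34956 = 81 - 34956 = -34875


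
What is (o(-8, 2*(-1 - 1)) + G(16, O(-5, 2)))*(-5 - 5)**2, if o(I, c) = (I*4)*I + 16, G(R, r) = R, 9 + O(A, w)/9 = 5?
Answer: 28800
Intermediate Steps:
O(A, w) = -36 (O(A, w) = -81 + 9*5 = -81 + 45 = -36)
o(I, c) = 16 + 4*I**2 (o(I, c) = (4*I)*I + 16 = 4*I**2 + 16 = 16 + 4*I**2)
(o(-8, 2*(-1 - 1)) + G(16, O(-5, 2)))*(-5 - 5)**2 = ((16 + 4*(-8)**2) + 16)*(-5 - 5)**2 = ((16 + 4*64) + 16)*(-10)**2 = ((16 + 256) + 16)*100 = (272 + 16)*100 = 288*100 = 28800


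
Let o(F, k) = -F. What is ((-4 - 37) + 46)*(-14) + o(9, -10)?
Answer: -79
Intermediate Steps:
((-4 - 37) + 46)*(-14) + o(9, -10) = ((-4 - 37) + 46)*(-14) - 1*9 = (-41 + 46)*(-14) - 9 = 5*(-14) - 9 = -70 - 9 = -79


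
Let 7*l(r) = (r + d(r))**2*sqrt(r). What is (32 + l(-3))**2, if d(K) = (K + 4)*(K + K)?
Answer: 30493/49 + 5184*I*sqrt(3)/7 ≈ 622.31 + 1282.7*I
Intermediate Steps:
d(K) = 2*K*(4 + K) (d(K) = (4 + K)*(2*K) = 2*K*(4 + K))
l(r) = sqrt(r)*(r + 2*r*(4 + r))**2/7 (l(r) = ((r + 2*r*(4 + r))**2*sqrt(r))/7 = (sqrt(r)*(r + 2*r*(4 + r))**2)/7 = sqrt(r)*(r + 2*r*(4 + r))**2/7)
(32 + l(-3))**2 = (32 + (-3)**(5/2)*(9 + 2*(-3))**2/7)**2 = (32 + (9*I*sqrt(3))*(9 - 6)**2/7)**2 = (32 + (1/7)*(9*I*sqrt(3))*3**2)**2 = (32 + (1/7)*(9*I*sqrt(3))*9)**2 = (32 + 81*I*sqrt(3)/7)**2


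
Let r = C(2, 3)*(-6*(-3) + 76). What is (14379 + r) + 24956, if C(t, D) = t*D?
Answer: 39899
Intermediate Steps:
C(t, D) = D*t
r = 564 (r = (3*2)*(-6*(-3) + 76) = 6*(18 + 76) = 6*94 = 564)
(14379 + r) + 24956 = (14379 + 564) + 24956 = 14943 + 24956 = 39899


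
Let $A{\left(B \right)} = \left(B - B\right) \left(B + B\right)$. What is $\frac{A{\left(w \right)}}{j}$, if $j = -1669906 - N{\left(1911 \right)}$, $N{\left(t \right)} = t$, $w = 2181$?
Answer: $0$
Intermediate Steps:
$A{\left(B \right)} = 0$ ($A{\left(B \right)} = 0 \cdot 2 B = 0$)
$j = -1671817$ ($j = -1669906 - 1911 = -1671817$)
$\frac{A{\left(w \right)}}{j} = \frac{0}{-1671817} = 0 \left(- \frac{1}{1671817}\right) = 0$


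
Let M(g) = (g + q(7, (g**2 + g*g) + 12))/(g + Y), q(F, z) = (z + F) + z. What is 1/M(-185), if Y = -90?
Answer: -275/136746 ≈ -0.0020110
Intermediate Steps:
q(F, z) = F + 2*z (q(F, z) = (F + z) + z = F + 2*z)
M(g) = (31 + g + 4*g**2)/(-90 + g) (M(g) = (g + (7 + 2*((g**2 + g*g) + 12)))/(g - 90) = (g + (7 + 2*((g**2 + g**2) + 12)))/(-90 + g) = (g + (7 + 2*(2*g**2 + 12)))/(-90 + g) = (g + (7 + 2*(12 + 2*g**2)))/(-90 + g) = (g + (7 + (24 + 4*g**2)))/(-90 + g) = (g + (31 + 4*g**2))/(-90 + g) = (31 + g + 4*g**2)/(-90 + g))
1/M(-185) = 1/((31 - 185 + 4*(-185)**2)/(-90 - 185)) = 1/((31 - 185 + 4*34225)/(-275)) = 1/(-(31 - 185 + 136900)/275) = 1/(-1/275*136746) = 1/(-136746/275) = -275/136746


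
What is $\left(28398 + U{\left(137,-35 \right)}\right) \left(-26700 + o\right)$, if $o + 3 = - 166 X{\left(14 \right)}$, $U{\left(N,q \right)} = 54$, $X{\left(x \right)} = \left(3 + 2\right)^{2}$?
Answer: $-877829556$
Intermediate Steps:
$X{\left(x \right)} = 25$ ($X{\left(x \right)} = 5^{2} = 25$)
$o = -4153$ ($o = -3 - 4150 = -4153$)
$\left(28398 + U{\left(137,-35 \right)}\right) \left(-26700 + o\right) = \left(28398 + 54\right) \left(-26700 - 4153\right) = 28452 \left(-30853\right) = -877829556$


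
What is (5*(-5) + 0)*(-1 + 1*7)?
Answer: -150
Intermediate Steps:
(5*(-5) + 0)*(-1 + 1*7) = (-25 + 0)*(-1 + 7) = -25*6 = -150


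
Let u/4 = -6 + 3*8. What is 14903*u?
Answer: 1073016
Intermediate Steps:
u = 72 (u = 4*(-6 + 3*8) = 4*(-6 + 24) = 4*18 = 72)
14903*u = 14903*72 = 1073016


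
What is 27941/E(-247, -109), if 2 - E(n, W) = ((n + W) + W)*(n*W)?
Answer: 27941/12519197 ≈ 0.0022319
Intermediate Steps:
E(n, W) = 2 - W*n*(n + 2*W) (E(n, W) = 2 - ((n + W) + W)*n*W = 2 - ((W + n) + W)*W*n = 2 - (n + 2*W)*W*n = 2 - W*n*(n + 2*W))
27941/E(-247, -109) = 27941/(2 - 1*(-109)*(-247)² - 2*(-247)*(-109)²) = 27941/(2 - 1*(-109)*61009 - 2*(-247)*11881) = 27941/(2 + 6649981 + 5869214) = 27941/12519197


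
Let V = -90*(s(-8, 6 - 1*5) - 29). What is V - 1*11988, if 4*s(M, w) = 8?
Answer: -9558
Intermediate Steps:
s(M, w) = 2 (s(M, w) = (¼)*8 = 2)
V = 2430 (V = -90*(2 - 29) = -90*(-27) = 2430)
V - 1*11988 = 2430 - 1*11988 = 2430 - 11988 = -9558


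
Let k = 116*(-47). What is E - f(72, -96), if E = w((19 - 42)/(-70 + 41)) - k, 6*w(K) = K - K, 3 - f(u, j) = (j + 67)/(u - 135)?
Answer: 343316/63 ≈ 5449.5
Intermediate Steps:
f(u, j) = 3 - (67 + j)/(-135 + u) (f(u, j) = 3 - (j + 67)/(u - 135) = 3 - (67 + j)/(-135 + u))
w(K) = 0 (w(K) = (K - K)/6 = (1/6)*0 = 0)
k = -5452
E = 5452 (E = 0 - 1*(-5452) = 0 + 5452 = 5452)
E - f(72, -96) = 5452 - (-472 - 1*(-96) + 3*72)/(-135 + 72) = 5452 - (-472 + 96 + 216)/(-63) = 5452 - (-1)*(-160)/63 = 5452 - 1*160/63 = 5452 - 160/63 = 343316/63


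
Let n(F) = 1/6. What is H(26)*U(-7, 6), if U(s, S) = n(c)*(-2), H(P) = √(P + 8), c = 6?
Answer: -√34/3 ≈ -1.9437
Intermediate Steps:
H(P) = √(8 + P)
n(F) = ⅙
U(s, S) = -⅓ (U(s, S) = (⅙)*(-2) = -⅓)
H(26)*U(-7, 6) = √(8 + 26)*(-⅓) = √34*(-⅓) = -√34/3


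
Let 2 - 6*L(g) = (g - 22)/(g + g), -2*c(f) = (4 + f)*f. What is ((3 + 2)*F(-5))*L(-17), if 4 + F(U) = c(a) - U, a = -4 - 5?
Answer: -6235/408 ≈ -15.282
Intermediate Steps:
a = -9
c(f) = -f*(4 + f)/2 (c(f) = -(4 + f)*f/2 = -f*(4 + f)/2)
L(g) = 1/3 - (-22 + g)/(12*g) (L(g) = 1/3 - (g - 22)/(6*(g + g)) = 1/3 - (-22 + g)/(6*(2*g)) = 1/3 - (-22 + g)*1/(2*g)/6 = 1/3 - (-22 + g)/(12*g))
F(U) = -53/2 - U (F(U) = -4 + (-1/2*(-9)*(4 - 9) - U) = -4 + (-1/2*(-9)*(-5) - U) = -4 + (-45/2 - U) = -53/2 - U)
((3 + 2)*F(-5))*L(-17) = ((3 + 2)*(-53/2 - 1*(-5)))*((1/12)*(22 + 3*(-17))/(-17)) = (5*(-53/2 + 5))*((1/12)*(-1/17)*(22 - 51)) = (5*(-43/2))*((1/12)*(-1/17)*(-29)) = -215/2*29/204 = -6235/408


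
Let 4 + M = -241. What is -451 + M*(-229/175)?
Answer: -652/5 ≈ -130.40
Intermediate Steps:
M = -245 (M = -4 - 241 = -245)
-451 + M*(-229/175) = -451 - (-56105)/175 = -451 - 245*(-229/175) = -451 + 1603/5 = -652/5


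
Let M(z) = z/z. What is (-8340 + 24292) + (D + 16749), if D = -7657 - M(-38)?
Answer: 25043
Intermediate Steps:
M(z) = 1
D = -7658 (D = -7657 - 1*1 = -7657 - 1 = -7658)
(-8340 + 24292) + (D + 16749) = (-8340 + 24292) + (-7658 + 16749) = 15952 + 9091 = 25043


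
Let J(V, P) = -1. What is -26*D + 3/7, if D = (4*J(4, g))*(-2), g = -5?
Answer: -1453/7 ≈ -207.57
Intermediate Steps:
D = 8 (D = (4*(-1))*(-2) = -4*(-2) = 8)
-26*D + 3/7 = -26*8 + 3/7 = -208 + 3*(⅐) = -208 + 3/7 = -1453/7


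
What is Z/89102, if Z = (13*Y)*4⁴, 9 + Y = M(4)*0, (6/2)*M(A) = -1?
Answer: -1152/3427 ≈ -0.33615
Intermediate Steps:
M(A) = -⅓ (M(A) = (⅓)*(-1) = -⅓)
Y = -9 (Y = -9 - ⅓*0 = -9 + 0 = -9)
Z = -29952 (Z = (13*(-9))*4⁴ = -117*256 = -29952)
Z/89102 = -29952/89102 = -29952*1/89102 = -1152/3427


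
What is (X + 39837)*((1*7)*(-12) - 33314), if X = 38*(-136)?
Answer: -1157875262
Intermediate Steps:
X = -5168
(X + 39837)*((1*7)*(-12) - 33314) = (-5168 + 39837)*((1*7)*(-12) - 33314) = 34669*(7*(-12) - 33314) = 34669*(-84 - 33314) = 34669*(-33398) = -1157875262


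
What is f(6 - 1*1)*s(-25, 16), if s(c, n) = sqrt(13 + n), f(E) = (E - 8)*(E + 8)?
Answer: -39*sqrt(29) ≈ -210.02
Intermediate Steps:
f(E) = (-8 + E)*(8 + E)
f(6 - 1*1)*s(-25, 16) = (-64 + (6 - 1*1)**2)*sqrt(13 + 16) = (-64 + (6 - 1)**2)*sqrt(29) = (-64 + 5**2)*sqrt(29) = (-64 + 25)*sqrt(29) = -39*sqrt(29)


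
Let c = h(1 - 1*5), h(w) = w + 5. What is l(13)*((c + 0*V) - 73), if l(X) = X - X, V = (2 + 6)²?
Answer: 0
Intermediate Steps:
h(w) = 5 + w
c = 1 (c = 5 + (1 - 1*5) = 5 + (1 - 5) = 5 - 4 = 1)
V = 64 (V = 8² = 64)
l(X) = 0
l(13)*((c + 0*V) - 73) = 0*((1 + 0*64) - 73) = 0*((1 + 0) - 73) = 0*(1 - 73) = 0*(-72) = 0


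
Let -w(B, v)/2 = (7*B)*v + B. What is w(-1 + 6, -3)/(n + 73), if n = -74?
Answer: -200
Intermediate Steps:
w(B, v) = -2*B - 14*B*v (w(B, v) = -2*((7*B)*v + B) = -2*(7*B*v + B) = -2*(B + 7*B*v) = -2*B - 14*B*v)
w(-1 + 6, -3)/(n + 73) = (-2*(-1 + 6)*(1 + 7*(-3)))/(-74 + 73) = (-2*5*(1 - 21))/(-1) = -(-2)*5*(-20) = -1*200 = -200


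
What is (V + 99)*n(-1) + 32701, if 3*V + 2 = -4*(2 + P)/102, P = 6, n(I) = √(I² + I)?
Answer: 32701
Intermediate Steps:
n(I) = √(I + I²)
V = -118/153 (V = -⅔ + (-4*(2 + 6)/102)/3 = -⅔ + (-4*8*(1/102))/3 = -⅔ + (-32*1/102)/3 = -⅔ + (⅓)*(-16/51) = -⅔ - 16/153 = -118/153 ≈ -0.77124)
(V + 99)*n(-1) + 32701 = (-118/153 + 99)*√(-(1 - 1)) + 32701 = 15029*√(-1*0)/153 + 32701 = 15029*√0/153 + 32701 = (15029/153)*0 + 32701 = 0 + 32701 = 32701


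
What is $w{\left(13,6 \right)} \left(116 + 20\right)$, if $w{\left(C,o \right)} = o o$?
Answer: $4896$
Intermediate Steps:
$w{\left(C,o \right)} = o^{2}$
$w{\left(13,6 \right)} \left(116 + 20\right) = 6^{2} \left(116 + 20\right) = 36 \cdot 136 = 4896$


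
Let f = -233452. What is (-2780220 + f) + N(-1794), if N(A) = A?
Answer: -3015466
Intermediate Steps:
(-2780220 + f) + N(-1794) = (-2780220 - 233452) - 1794 = -3013672 - 1794 = -3015466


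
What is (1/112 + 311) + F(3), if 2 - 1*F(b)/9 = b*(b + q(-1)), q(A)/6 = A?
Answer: 45921/112 ≈ 410.01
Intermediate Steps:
q(A) = 6*A
F(b) = 18 - 9*b*(-6 + b) (F(b) = 18 - 9*b*(b + 6*(-1)) = 18 - 9*b*(b - 6) = 18 - 9*b*(-6 + b))
(1/112 + 311) + F(3) = (1/112 + 311) + (18 - 9*3² + 54*3) = (1/112 + 311) + (18 - 9*9 + 162) = 34833/112 + (18 - 81 + 162) = 34833/112 + 99 = 45921/112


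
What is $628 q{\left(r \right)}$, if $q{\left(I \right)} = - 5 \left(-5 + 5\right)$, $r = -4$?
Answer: $0$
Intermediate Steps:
$q{\left(I \right)} = 0$ ($q{\left(I \right)} = \left(-5\right) 0 = 0$)
$628 q{\left(r \right)} = 628 \cdot 0 = 0$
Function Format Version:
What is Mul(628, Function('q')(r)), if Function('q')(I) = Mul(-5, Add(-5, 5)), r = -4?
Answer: 0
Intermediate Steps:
Function('q')(I) = 0 (Function('q')(I) = Mul(-5, 0) = 0)
Mul(628, Function('q')(r)) = Mul(628, 0) = 0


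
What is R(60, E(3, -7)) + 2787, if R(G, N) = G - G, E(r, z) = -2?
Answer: 2787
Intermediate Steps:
R(G, N) = 0
R(60, E(3, -7)) + 2787 = 0 + 2787 = 2787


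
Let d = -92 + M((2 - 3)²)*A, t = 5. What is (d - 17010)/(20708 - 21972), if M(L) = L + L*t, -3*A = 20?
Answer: 8571/632 ≈ 13.562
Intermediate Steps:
A = -20/3 (A = -⅓*20 = -20/3 ≈ -6.6667)
M(L) = 6*L (M(L) = L + L*5 = L + 5*L = 6*L)
d = -132 (d = -92 + (6*(2 - 3)²)*(-20/3) = -92 + (6*(-1)²)*(-20/3) = -92 + (6*1)*(-20/3) = -92 + 6*(-20/3) = -92 - 40 = -132)
(d - 17010)/(20708 - 21972) = (-132 - 17010)/(20708 - 21972) = -17142/(-1264) = -17142*(-1/1264) = 8571/632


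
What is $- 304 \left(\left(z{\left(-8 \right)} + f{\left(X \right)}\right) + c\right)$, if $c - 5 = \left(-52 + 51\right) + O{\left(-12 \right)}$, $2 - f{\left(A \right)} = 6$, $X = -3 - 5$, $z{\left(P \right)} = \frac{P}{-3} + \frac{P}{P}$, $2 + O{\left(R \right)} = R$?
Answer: $\frac{9424}{3} \approx 3141.3$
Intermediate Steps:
$O{\left(R \right)} = -2 + R$
$z{\left(P \right)} = 1 - \frac{P}{3}$ ($z{\left(P \right)} = P \left(- \frac{1}{3}\right) + 1 = - \frac{P}{3} + 1 = 1 - \frac{P}{3}$)
$X = -8$
$f{\left(A \right)} = -4$ ($f{\left(A \right)} = 2 - 6 = -4$)
$c = -10$ ($c = 5 + \left(\left(-52 + 51\right) - 14\right) = 5 - 15 = -10$)
$- 304 \left(\left(z{\left(-8 \right)} + f{\left(X \right)}\right) + c\right) = - 304 \left(\left(\left(1 - - \frac{8}{3}\right) - 4\right) - 10\right) = - 304 \left(\left(\left(1 + \frac{8}{3}\right) - 4\right) - 10\right) = - 304 \left(\left(\frac{11}{3} - 4\right) - 10\right) = - 304 \left(- \frac{1}{3} - 10\right) = \left(-304\right) \left(- \frac{31}{3}\right) = \frac{9424}{3}$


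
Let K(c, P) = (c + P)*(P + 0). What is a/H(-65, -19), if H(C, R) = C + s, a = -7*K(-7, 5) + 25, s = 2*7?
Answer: -95/51 ≈ -1.8627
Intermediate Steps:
s = 14
K(c, P) = P*(P + c) (K(c, P) = (P + c)*P = P*(P + c))
a = 95 (a = -35*(5 - 7) + 25 = -35*(-2) + 25 = -7*(-10) + 25 = 70 + 25 = 95)
H(C, R) = 14 + C (H(C, R) = C + 14 = 14 + C)
a/H(-65, -19) = 95/(14 - 65) = 95/(-51) = 95*(-1/51) = -95/51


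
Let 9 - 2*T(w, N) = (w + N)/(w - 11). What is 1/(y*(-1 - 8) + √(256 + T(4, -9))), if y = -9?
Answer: 189/14702 - √12747/44106 ≈ 0.010296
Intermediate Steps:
T(w, N) = 9/2 - (N + w)/(2*(-11 + w)) (T(w, N) = 9/2 - (w + N)/(2*(w - 11)) = 9/2 - (N + w)/(2*(-11 + w)))
1/(y*(-1 - 8) + √(256 + T(4, -9))) = 1/(-9*(-1 - 8) + √(256 + (-99 - 1*(-9) + 8*4)/(2*(-11 + 4)))) = 1/(-9*(-9) + √(256 + (½)*(-99 + 9 + 32)/(-7))) = 1/(81 + √(256 + (½)*(-⅐)*(-58))) = 1/(81 + √(256 + 29/7)) = 1/(81 + √(1821/7)) = 1/(81 + √12747/7)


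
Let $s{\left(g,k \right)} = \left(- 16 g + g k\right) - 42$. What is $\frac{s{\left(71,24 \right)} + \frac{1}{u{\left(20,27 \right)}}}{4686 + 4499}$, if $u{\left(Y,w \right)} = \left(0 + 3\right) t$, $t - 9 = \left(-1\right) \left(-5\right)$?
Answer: $\frac{22093}{385770} \approx 0.05727$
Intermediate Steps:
$t = 14$ ($t = 9 - -5 = 9 + 5 = 14$)
$u{\left(Y,w \right)} = 42$ ($u{\left(Y,w \right)} = \left(0 + 3\right) 14 = 3 \cdot 14 = 42$)
$s{\left(g,k \right)} = -42 - 16 g + g k$
$\frac{s{\left(71,24 \right)} + \frac{1}{u{\left(20,27 \right)}}}{4686 + 4499} = \frac{\left(-42 - 1136 + 71 \cdot 24\right) + \frac{1}{42}}{4686 + 4499} = \frac{\left(-42 - 1136 + 1704\right) + \frac{1}{42}}{9185} = \left(526 + \frac{1}{42}\right) \frac{1}{9185} = \frac{22093}{42} \cdot \frac{1}{9185} = \frac{22093}{385770}$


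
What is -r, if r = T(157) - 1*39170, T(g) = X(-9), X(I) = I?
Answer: 39179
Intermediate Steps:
T(g) = -9
r = -39179 (r = -9 - 1*39170 = -9 - 39170 = -39179)
-r = -1*(-39179) = 39179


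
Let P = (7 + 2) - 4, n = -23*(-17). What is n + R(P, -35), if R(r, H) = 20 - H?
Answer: 446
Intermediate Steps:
n = 391
P = 5 (P = 9 - 4 = 5)
n + R(P, -35) = 391 + (20 - 1*(-35)) = 391 + (20 + 35) = 391 + 55 = 446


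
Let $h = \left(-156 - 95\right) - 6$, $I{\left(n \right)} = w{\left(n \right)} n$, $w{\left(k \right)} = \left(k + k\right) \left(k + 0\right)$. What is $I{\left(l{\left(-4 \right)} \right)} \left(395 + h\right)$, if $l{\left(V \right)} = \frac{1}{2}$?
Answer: $\frac{69}{2} \approx 34.5$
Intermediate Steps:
$w{\left(k \right)} = 2 k^{2}$ ($w{\left(k \right)} = 2 k k = 2 k^{2}$)
$l{\left(V \right)} = \frac{1}{2}$
$I{\left(n \right)} = 2 n^{3}$ ($I{\left(n \right)} = 2 n^{2} n = 2 n^{3}$)
$h = -257$ ($h = -251 - 6 = -257$)
$I{\left(l{\left(-4 \right)} \right)} \left(395 + h\right) = \frac{2}{8} \left(395 - 257\right) = 2 \cdot \frac{1}{8} \cdot 138 = \frac{1}{4} \cdot 138 = \frac{69}{2}$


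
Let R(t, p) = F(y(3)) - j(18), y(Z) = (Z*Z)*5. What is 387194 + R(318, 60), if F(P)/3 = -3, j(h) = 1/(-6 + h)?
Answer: 4646219/12 ≈ 3.8719e+5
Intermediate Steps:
y(Z) = 5*Z² (y(Z) = Z²*5 = 5*Z²)
F(P) = -9 (F(P) = 3*(-3) = -9)
R(t, p) = -109/12 (R(t, p) = -9 - 1/(-6 + 18) = -9 - 1/12 = -109/12)
387194 + R(318, 60) = 387194 - 109/12 = 4646219/12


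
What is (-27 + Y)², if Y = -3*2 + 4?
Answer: 841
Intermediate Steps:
Y = -2 (Y = -6 + 4 = -2)
(-27 + Y)² = (-27 - 2)² = (-29)² = 841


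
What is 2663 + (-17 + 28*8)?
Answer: 2870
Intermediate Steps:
2663 + (-17 + 28*8) = 2663 + (-17 + 224) = 2663 + 207 = 2870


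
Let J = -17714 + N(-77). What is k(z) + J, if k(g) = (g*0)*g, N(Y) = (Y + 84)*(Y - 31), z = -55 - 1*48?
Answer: -18470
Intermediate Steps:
z = -103 (z = -55 - 48 = -103)
N(Y) = (-31 + Y)*(84 + Y) (N(Y) = (84 + Y)*(-31 + Y) = (-31 + Y)*(84 + Y))
k(g) = 0 (k(g) = 0*g = 0)
J = -18470 (J = -17714 + (-2604 + (-77)² + 53*(-77)) = -17714 + (-2604 + 5929 - 4081) = -17714 - 756 = -18470)
k(z) + J = 0 - 18470 = -18470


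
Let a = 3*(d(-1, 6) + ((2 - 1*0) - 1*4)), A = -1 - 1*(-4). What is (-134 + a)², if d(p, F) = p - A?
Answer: 23104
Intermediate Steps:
A = 3 (A = -1 + 4 = 3)
d(p, F) = -3 + p (d(p, F) = p - 1*3 = p - 3 = -3 + p)
a = -18 (a = 3*((-3 - 1) + ((2 - 1*0) - 1*4)) = 3*(-4 + ((2 + 0) - 4)) = 3*(-4 + (2 - 4)) = 3*(-4 - 2) = 3*(-6) = -18)
(-134 + a)² = (-134 - 18)² = (-152)² = 23104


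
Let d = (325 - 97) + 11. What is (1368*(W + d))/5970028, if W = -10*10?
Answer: 2502/78553 ≈ 0.031851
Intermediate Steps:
W = -100
d = 239 (d = 228 + 11 = 239)
(1368*(W + d))/5970028 = (1368*(-100 + 239))/5970028 = (1368*139)*(1/5970028) = 190152*(1/5970028) = 2502/78553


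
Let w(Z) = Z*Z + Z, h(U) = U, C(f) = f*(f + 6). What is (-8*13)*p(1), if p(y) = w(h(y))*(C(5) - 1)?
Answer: -11232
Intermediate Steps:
C(f) = f*(6 + f)
w(Z) = Z + Z**2 (w(Z) = Z**2 + Z = Z + Z**2)
p(y) = 54*y*(1 + y) (p(y) = (y*(1 + y))*(5*(6 + 5) - 1) = (y*(1 + y))*(5*11 - 1) = (y*(1 + y))*(55 - 1) = (y*(1 + y))*54 = 54*y*(1 + y))
(-8*13)*p(1) = (-8*13)*(54*1*(1 + 1)) = -5616*2 = -104*108 = -11232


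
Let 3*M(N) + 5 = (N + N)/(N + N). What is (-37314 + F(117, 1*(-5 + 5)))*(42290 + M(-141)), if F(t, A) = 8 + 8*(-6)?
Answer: -4738952564/3 ≈ -1.5797e+9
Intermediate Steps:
F(t, A) = -40 (F(t, A) = 8 - 48 = -40)
M(N) = -4/3 (M(N) = -5/3 + ((N + N)/(N + N))/3 = -5/3 + ((2*N)/((2*N)))/3 = -5/3 + ((2*N)*(1/(2*N)))/3 = -5/3 + (⅓)*1 = -5/3 + ⅓ = -4/3)
(-37314 + F(117, 1*(-5 + 5)))*(42290 + M(-141)) = (-37314 - 40)*(42290 - 4/3) = -37354*126866/3 = -4738952564/3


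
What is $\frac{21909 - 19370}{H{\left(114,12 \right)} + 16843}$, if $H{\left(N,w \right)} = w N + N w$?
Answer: $\frac{2539}{19579} \approx 0.12968$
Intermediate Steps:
$H{\left(N,w \right)} = 2 N w$ ($H{\left(N,w \right)} = N w + N w = 2 N w$)
$\frac{21909 - 19370}{H{\left(114,12 \right)} + 16843} = \frac{21909 - 19370}{2 \cdot 114 \cdot 12 + 16843} = \frac{2539}{2736 + 16843} = \frac{2539}{19579}$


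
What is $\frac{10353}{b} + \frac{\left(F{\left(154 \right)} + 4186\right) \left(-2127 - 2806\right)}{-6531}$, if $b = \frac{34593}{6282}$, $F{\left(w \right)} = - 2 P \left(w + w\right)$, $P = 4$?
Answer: $\frac{11406584288}{3586141} \approx 3180.7$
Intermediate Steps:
$F{\left(w \right)} = - 16 w$ ($F{\left(w \right)} = \left(-2\right) 4 \left(w + w\right) = - 8 \cdot 2 w = - 16 w$)
$b = \frac{11531}{2094}$ ($b = 34593 \cdot \frac{1}{6282} = \frac{11531}{2094} \approx 5.5067$)
$\frac{10353}{b} + \frac{\left(F{\left(154 \right)} + 4186\right) \left(-2127 - 2806\right)}{-6531} = \frac{10353}{\frac{11531}{2094}} + \frac{\left(\left(-16\right) 154 + 4186\right) \left(-2127 - 2806\right)}{-6531} = 10353 \cdot \frac{2094}{11531} + \left(-2464 + 4186\right) \left(-4933\right) \left(- \frac{1}{6531}\right) = \frac{21679182}{11531} + 1722 \left(-4933\right) \left(- \frac{1}{6531}\right) = \frac{21679182}{11531} - - \frac{404506}{311} = \frac{21679182}{11531} + \frac{404506}{311} = \frac{11406584288}{3586141}$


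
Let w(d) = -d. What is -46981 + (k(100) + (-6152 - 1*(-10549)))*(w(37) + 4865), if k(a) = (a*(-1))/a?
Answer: 21176907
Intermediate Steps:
k(a) = -1 (k(a) = (-a)/a = -1)
-46981 + (k(100) + (-6152 - 1*(-10549)))*(w(37) + 4865) = -46981 + (-1 + (-6152 - 1*(-10549)))*(-1*37 + 4865) = -46981 + (-1 + (-6152 + 10549))*(-37 + 4865) = -46981 + (-1 + 4397)*4828 = -46981 + 4396*4828 = -46981 + 21223888 = 21176907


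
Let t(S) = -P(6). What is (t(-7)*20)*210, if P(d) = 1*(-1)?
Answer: 4200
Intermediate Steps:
P(d) = -1
t(S) = 1 (t(S) = -1*(-1) = 1)
(t(-7)*20)*210 = (1*20)*210 = 20*210 = 4200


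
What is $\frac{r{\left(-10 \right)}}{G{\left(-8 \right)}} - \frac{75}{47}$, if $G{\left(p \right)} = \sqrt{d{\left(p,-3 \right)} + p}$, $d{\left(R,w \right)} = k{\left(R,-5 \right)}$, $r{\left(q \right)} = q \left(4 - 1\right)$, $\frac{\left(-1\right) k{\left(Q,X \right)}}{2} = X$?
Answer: $- \frac{75}{47} - 15 \sqrt{2} \approx -22.809$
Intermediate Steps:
$k{\left(Q,X \right)} = - 2 X$
$r{\left(q \right)} = 3 q$ ($r{\left(q \right)} = q 3 = 3 q$)
$d{\left(R,w \right)} = 10$ ($d{\left(R,w \right)} = \left(-2\right) \left(-5\right) = 10$)
$G{\left(p \right)} = \sqrt{10 + p}$
$\frac{r{\left(-10 \right)}}{G{\left(-8 \right)}} - \frac{75}{47} = \frac{3 \left(-10\right)}{\sqrt{10 - 8}} - \frac{75}{47} = - \frac{30}{\sqrt{2}} - \frac{75}{47} = - 30 \frac{\sqrt{2}}{2} - \frac{75}{47} = - 15 \sqrt{2} - \frac{75}{47} = - \frac{75}{47} - 15 \sqrt{2}$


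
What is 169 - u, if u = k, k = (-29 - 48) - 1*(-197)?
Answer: 49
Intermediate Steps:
k = 120 (k = -77 + 197 = 120)
u = 120
169 - u = 169 - 1*120 = 169 - 120 = 49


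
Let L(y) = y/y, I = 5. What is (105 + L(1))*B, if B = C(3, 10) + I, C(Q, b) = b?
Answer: 1590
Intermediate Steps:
L(y) = 1
B = 15 (B = 10 + 5 = 15)
(105 + L(1))*B = (105 + 1)*15 = 106*15 = 1590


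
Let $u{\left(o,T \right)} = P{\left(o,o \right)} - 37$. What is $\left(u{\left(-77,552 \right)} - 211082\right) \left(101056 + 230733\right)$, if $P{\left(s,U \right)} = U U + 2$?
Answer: $-68079121332$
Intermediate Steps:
$P{\left(s,U \right)} = 2 + U^{2}$ ($P{\left(s,U \right)} = U^{2} + 2 = 2 + U^{2}$)
$u{\left(o,T \right)} = -35 + o^{2}$ ($u{\left(o,T \right)} = \left(2 + o^{2}\right) - 37 = -35 + o^{2}$)
$\left(u{\left(-77,552 \right)} - 211082\right) \left(101056 + 230733\right) = \left(\left(-35 + \left(-77\right)^{2}\right) - 211082\right) \left(101056 + 230733\right) = \left(\left(-35 + 5929\right) - 211082\right) 331789 = \left(5894 - 211082\right) 331789 = \left(-205188\right) 331789 = -68079121332$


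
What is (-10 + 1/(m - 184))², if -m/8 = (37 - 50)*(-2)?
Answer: 15374241/153664 ≈ 100.05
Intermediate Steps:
m = -208 (m = -8*(37 - 50)*(-2) = -(-104)*(-2) = -8*26 = -208)
(-10 + 1/(m - 184))² = (-10 + 1/(-208 - 184))² = (-10 + 1/(-392))² = (-10 - 1/392)² = (-3921/392)² = 15374241/153664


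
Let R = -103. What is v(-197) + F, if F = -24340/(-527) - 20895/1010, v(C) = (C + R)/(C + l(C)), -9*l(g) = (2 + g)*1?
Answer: 761777561/27997402 ≈ 27.209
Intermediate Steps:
l(g) = -2/9 - g/9 (l(g) = -(2 + g)/9 = -2/9 - g/9)
v(C) = (-103 + C)/(-2/9 + 8*C/9) (v(C) = (C - 103)/(C + (-2/9 - C/9)) = (-103 + C)/(-2/9 + 8*C/9))
F = 2714347/106454 (F = -24340*(-1/527) - 20895*1/1010 = 24340/527 - 4179/202 = 2714347/106454 ≈ 25.498)
v(-197) + F = 9*(-103 - 197)/(2*(-1 + 4*(-197))) + 2714347/106454 = (9/2)*(-300)/(-1 - 788) + 2714347/106454 = (9/2)*(-300)/(-789) + 2714347/106454 = (9/2)*(-1/789)*(-300) + 2714347/106454 = 450/263 + 2714347/106454 = 761777561/27997402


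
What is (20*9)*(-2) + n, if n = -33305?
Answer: -33665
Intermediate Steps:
(20*9)*(-2) + n = (20*9)*(-2) - 33305 = 180*(-2) - 33305 = -360 - 33305 = -33665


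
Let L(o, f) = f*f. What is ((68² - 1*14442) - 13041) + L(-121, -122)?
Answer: -7975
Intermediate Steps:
L(o, f) = f²
((68² - 1*14442) - 13041) + L(-121, -122) = ((68² - 1*14442) - 13041) + (-122)² = ((4624 - 14442) - 13041) + 14884 = (-9818 - 13041) + 14884 = -22859 + 14884 = -7975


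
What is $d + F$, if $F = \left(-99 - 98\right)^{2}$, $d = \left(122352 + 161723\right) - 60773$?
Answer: $262111$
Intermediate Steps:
$d = 223302$ ($d = 284075 - 60773 = 223302$)
$F = 38809$ ($F = \left(-197\right)^{2} = 38809$)
$d + F = 223302 + 38809 = 262111$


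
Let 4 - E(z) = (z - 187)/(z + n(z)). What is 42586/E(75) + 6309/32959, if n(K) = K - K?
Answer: 52635998679/6789554 ≈ 7752.5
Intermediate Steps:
n(K) = 0
E(z) = 4 - (-187 + z)/z (E(z) = 4 - (z - 187)/(z + 0) = 4 - (-187 + z)/z)
42586/E(75) + 6309/32959 = 42586/(3 + 187/75) + 6309/32959 = 42586/(412/75) + 6309/32959 = 42586*(75/412) + 6309/32959 = 1596975/206 + 6309/32959 = 52635998679/6789554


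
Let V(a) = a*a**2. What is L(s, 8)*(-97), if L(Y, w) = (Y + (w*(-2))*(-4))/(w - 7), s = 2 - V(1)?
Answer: -6305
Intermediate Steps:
V(a) = a**3
s = 1 (s = 2 - 1*1**3 = 2 - 1*1 = 2 - 1 = 1)
L(Y, w) = (Y + 8*w)/(-7 + w) (L(Y, w) = (Y - 2*w*(-4))/(-7 + w) = (Y + 8*w)/(-7 + w))
L(s, 8)*(-97) = ((1 + 8*8)/(-7 + 8))*(-97) = ((1 + 64)/1)*(-97) = (1*65)*(-97) = 65*(-97) = -6305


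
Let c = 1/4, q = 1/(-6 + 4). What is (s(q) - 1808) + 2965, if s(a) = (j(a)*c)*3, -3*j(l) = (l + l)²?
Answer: 4627/4 ≈ 1156.8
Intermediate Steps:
j(l) = -4*l²/3 (j(l) = -(l + l)²/3 = -4*l²/3)
q = -½ (q = 1/(-2) = -½ ≈ -0.50000)
c = ¼ ≈ 0.25000
s(a) = -a² (s(a) = (-4*a²/3*(¼))*3 = -a²/3*3 = -a²)
(s(q) - 1808) + 2965 = (-(-½)² - 1808) + 2965 = (-1*¼ - 1808) + 2965 = (-¼ - 1808) + 2965 = -7233/4 + 2965 = 4627/4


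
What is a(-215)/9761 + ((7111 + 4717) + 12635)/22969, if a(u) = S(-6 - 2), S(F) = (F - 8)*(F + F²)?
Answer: 218203119/224200409 ≈ 0.97325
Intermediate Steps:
S(F) = (-8 + F)*(F + F²)
a(u) = -896 (a(u) = (-6 - 2)*(-8 + (-6 - 2)² - 7*(-6 - 2)) = -8*(-8 + (-8)² - 7*(-8)) = -8*(-8 + 64 + 56) = -8*112 = -896)
a(-215)/9761 + ((7111 + 4717) + 12635)/22969 = -896/9761 + ((7111 + 4717) + 12635)/22969 = -896*1/9761 + (11828 + 12635)*(1/22969) = -896/9761 + 24463*(1/22969) = -896/9761 + 24463/22969 = 218203119/224200409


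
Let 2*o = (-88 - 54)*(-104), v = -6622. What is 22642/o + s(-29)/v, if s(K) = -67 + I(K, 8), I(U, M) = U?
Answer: 37661047/12224212 ≈ 3.0809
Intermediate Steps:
o = 7384 (o = ((-88 - 54)*(-104))/2 = (-142*(-104))/2 = (½)*14768 = 7384)
s(K) = -67 + K
22642/o + s(-29)/v = 22642/7384 + (-67 - 29)/(-6622) = 22642*(1/7384) - 96*(-1/6622) = 11321/3692 + 48/3311 = 37661047/12224212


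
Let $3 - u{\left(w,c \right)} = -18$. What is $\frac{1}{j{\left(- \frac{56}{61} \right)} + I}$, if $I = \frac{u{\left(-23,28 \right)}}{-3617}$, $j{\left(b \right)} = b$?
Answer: $- \frac{220637}{203833} \approx -1.0824$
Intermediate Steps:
$u{\left(w,c \right)} = 21$ ($u{\left(w,c \right)} = 3 - -18 = 3 + 18 = 21$)
$I = - \frac{21}{3617}$ ($I = \frac{21}{-3617} = 21 \left(- \frac{1}{3617}\right) = - \frac{21}{3617} \approx -0.0058059$)
$\frac{1}{j{\left(- \frac{56}{61} \right)} + I} = \frac{1}{- \frac{56}{61} - \frac{21}{3617}} = \frac{1}{- \frac{203833}{220637}} = - \frac{220637}{203833}$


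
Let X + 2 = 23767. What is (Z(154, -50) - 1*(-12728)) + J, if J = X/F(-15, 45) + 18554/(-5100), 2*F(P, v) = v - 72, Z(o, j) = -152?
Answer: 248135207/22950 ≈ 10812.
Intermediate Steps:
X = 23765 (X = -2 + 23767 = 23765)
F(P, v) = -36 + v/2 (F(P, v) = (v - 72)/2 = (-72 + v)/2 = -36 + v/2)
J = -40483993/22950 (J = 23765/(-36 + (½)*45) + 18554/(-5100) = 23765/(-36 + 45/2) + 18554*(-1/5100) = 23765/(-27/2) - 9277/2550 = 23765*(-2/27) - 9277/2550 = -47530/27 - 9277/2550 = -40483993/22950 ≈ -1764.0)
(Z(154, -50) - 1*(-12728)) + J = (-152 - 1*(-12728)) - 40483993/22950 = (-152 + 12728) - 40483993/22950 = 12576 - 40483993/22950 = 248135207/22950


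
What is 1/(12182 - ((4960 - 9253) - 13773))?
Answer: 1/30248 ≈ 3.3060e-5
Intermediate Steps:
1/(12182 - ((4960 - 9253) - 13773)) = 1/(12182 - (-4293 - 13773)) = 1/(12182 - 1*(-18066)) = 1/(12182 + 18066) = 1/30248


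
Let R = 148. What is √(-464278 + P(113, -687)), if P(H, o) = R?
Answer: 9*I*√5730 ≈ 681.27*I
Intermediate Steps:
P(H, o) = 148
√(-464278 + P(113, -687)) = √(-464278 + 148) = √(-464130) = 9*I*√5730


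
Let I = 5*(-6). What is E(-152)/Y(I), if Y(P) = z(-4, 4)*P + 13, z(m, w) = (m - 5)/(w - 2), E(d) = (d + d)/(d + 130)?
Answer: 38/407 ≈ 0.093366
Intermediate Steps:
E(d) = 2*d/(130 + d) (E(d) = (2*d)/(130 + d) = 2*d/(130 + d))
I = -30
z(m, w) = (-5 + m)/(-2 + w)
Y(P) = 13 - 9*P/2 (Y(P) = ((-5 - 4)/(-2 + 4))*P + 13 = (-9/2)*P + 13 = ((1/2)*(-9))*P + 13 = -9*P/2 + 13 = 13 - 9*P/2)
E(-152)/Y(I) = (2*(-152)/(130 - 152))/(13 - 9/2*(-30)) = (2*(-152)/(-22))/(13 + 135) = (2*(-152)*(-1/22))/148 = (152/11)*(1/148) = 38/407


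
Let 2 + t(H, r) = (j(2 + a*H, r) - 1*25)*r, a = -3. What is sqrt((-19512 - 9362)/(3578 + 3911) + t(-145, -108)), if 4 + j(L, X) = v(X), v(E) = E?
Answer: 8*sqrt(12961047542)/7489 ≈ 121.61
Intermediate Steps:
j(L, X) = -4 + X
t(H, r) = -2 + r*(-29 + r) (t(H, r) = -2 + ((-4 + r) - 1*25)*r = -2 + ((-4 + r) - 25)*r = -2 + (-29 + r)*r = -2 + r*(-29 + r))
sqrt((-19512 - 9362)/(3578 + 3911) + t(-145, -108)) = sqrt((-19512 - 9362)/(3578 + 3911) + (-2 + (-108)**2 - 29*(-108))) = sqrt(-28874/7489 + (-2 + 11664 + 3132)) = sqrt(-28874*1/7489 + 14794) = sqrt(-28874/7489 + 14794) = sqrt(110763392/7489) = 8*sqrt(12961047542)/7489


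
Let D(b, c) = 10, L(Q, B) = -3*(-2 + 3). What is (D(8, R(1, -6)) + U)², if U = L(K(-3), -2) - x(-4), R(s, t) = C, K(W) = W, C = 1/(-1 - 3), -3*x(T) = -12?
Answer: 9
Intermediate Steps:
x(T) = 4 (x(T) = -⅓*(-12) = 4)
C = -¼ (C = 1/(-4) = -¼ ≈ -0.25000)
R(s, t) = -¼
L(Q, B) = -3 (L(Q, B) = -3*1 = -3)
U = -7 (U = -3 - 1*4 = -3 - 4 = -7)
(D(8, R(1, -6)) + U)² = (10 - 7)² = 3² = 9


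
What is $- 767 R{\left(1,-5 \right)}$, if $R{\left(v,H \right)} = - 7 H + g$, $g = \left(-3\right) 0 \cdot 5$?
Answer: $-26845$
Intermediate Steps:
$g = 0$ ($g = 0 \cdot 5 = 0$)
$R{\left(v,H \right)} = - 7 H$ ($R{\left(v,H \right)} = - 7 H + 0 = - 7 H$)
$- 767 R{\left(1,-5 \right)} = - 767 \left(\left(-7\right) \left(-5\right)\right) = \left(-767\right) 35 = -26845$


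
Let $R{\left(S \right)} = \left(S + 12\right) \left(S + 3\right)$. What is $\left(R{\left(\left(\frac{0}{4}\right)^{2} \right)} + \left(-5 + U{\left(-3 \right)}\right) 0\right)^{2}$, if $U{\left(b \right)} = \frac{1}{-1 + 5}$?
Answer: $1296$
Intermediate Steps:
$U{\left(b \right)} = \frac{1}{4}$
$R{\left(S \right)} = \left(3 + S\right) \left(12 + S\right)$ ($R{\left(S \right)} = \left(12 + S\right) \left(3 + S\right) = \left(3 + S\right) \left(12 + S\right)$)
$\left(R{\left(\left(\frac{0}{4}\right)^{2} \right)} + \left(-5 + U{\left(-3 \right)}\right) 0\right)^{2} = \left(\left(36 + \left(\left(\frac{0}{4}\right)^{2}\right)^{2} + 15 \left(\frac{0}{4}\right)^{2}\right) + \left(-5 + \frac{1}{4}\right) 0\right)^{2} = \left(\left(36 + \left(\left(0 \cdot \frac{1}{4}\right)^{2}\right)^{2} + 15 \left(0 \cdot \frac{1}{4}\right)^{2}\right) - 0\right)^{2} = \left(\left(36 + \left(0^{2}\right)^{2} + 15 \cdot 0^{2}\right) + 0\right)^{2} = \left(\left(36 + 0^{2} + 15 \cdot 0\right) + 0\right)^{2} = \left(\left(36 + 0 + 0\right) + 0\right)^{2} = \left(36 + 0\right)^{2} = 36^{2} = 1296$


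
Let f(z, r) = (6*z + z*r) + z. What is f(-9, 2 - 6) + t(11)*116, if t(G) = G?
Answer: 1249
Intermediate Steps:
f(z, r) = 7*z + r*z (f(z, r) = (6*z + r*z) + z = 7*z + r*z)
f(-9, 2 - 6) + t(11)*116 = -9*(7 + (2 - 6)) + 11*116 = -9*(7 - 4) + 1276 = -9*3 + 1276 = -27 + 1276 = 1249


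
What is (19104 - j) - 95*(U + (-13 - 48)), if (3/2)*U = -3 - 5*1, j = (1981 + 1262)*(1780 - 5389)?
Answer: 35188178/3 ≈ 1.1729e+7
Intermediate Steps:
j = -11703987 (j = 3243*(-3609) = -11703987)
U = -16/3 (U = 2*(-3 - 5*1)/3 = 2*(-3 - 5)/3 = (2/3)*(-8) = -16/3 ≈ -5.3333)
(19104 - j) - 95*(U + (-13 - 48)) = (19104 - 1*(-11703987)) - 95*(-16/3 + (-13 - 48)) = (19104 + 11703987) - 95*(-16/3 - 61) = 11723091 - 95*(-199)/3 = 11723091 - 1*(-18905/3) = 11723091 + 18905/3 = 35188178/3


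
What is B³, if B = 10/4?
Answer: 125/8 ≈ 15.625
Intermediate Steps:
B = 5/2 (B = 10*(¼) = 5/2 ≈ 2.5000)
B³ = (5/2)³ = 125/8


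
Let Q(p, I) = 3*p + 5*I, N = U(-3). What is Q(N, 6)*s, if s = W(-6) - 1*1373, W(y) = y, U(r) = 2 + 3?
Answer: -62055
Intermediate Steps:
U(r) = 5
N = 5
s = -1379 (s = -6 - 1*1373 = -6 - 1373 = -1379)
Q(N, 6)*s = (3*5 + 5*6)*(-1379) = (15 + 30)*(-1379) = 45*(-1379) = -62055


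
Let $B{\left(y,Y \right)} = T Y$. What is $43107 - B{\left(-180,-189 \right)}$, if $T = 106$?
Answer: $63141$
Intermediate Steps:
$B{\left(y,Y \right)} = 106 Y$
$43107 - B{\left(-180,-189 \right)} = 43107 - 106 \left(-189\right) = 43107 - -20034 = 43107 + 20034 = 63141$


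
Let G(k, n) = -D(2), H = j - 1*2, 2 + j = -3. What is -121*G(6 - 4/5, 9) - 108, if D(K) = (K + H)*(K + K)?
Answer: -2528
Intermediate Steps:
j = -5 (j = -2 - 3 = -5)
H = -7 (H = -5 - 1*2 = -5 - 2 = -7)
D(K) = 2*K*(-7 + K) (D(K) = (K - 7)*(K + K) = (-7 + K)*(2*K) = 2*K*(-7 + K))
G(k, n) = 20 (G(k, n) = -2*2*(-7 + 2) = -2*2*(-5) = -1*(-20) = 20)
-121*G(6 - 4/5, 9) - 108 = -121*20 - 108 = -2420 - 108 = -2528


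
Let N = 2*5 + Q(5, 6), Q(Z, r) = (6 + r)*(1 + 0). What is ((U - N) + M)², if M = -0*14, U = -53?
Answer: 5625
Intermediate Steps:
Q(Z, r) = 6 + r (Q(Z, r) = (6 + r)*1 = 6 + r)
N = 22 (N = 2*5 + (6 + 6) = 10 + 12 = 22)
M = 0 (M = -1*0 = 0)
((U - N) + M)² = ((-53 - 1*22) + 0)² = ((-53 - 22) + 0)² = (-75 + 0)² = (-75)² = 5625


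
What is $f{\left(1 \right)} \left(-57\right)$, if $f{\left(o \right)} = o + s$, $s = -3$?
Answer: $114$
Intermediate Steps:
$f{\left(o \right)} = -3 + o$ ($f{\left(o \right)} = o - 3 = -3 + o$)
$f{\left(1 \right)} \left(-57\right) = \left(-3 + 1\right) \left(-57\right) = \left(-2\right) \left(-57\right) = 114$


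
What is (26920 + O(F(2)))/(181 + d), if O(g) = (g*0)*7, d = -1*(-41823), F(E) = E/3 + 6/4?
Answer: 6730/10501 ≈ 0.64089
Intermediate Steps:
F(E) = 3/2 + E/3 (F(E) = E*(⅓) + 6*(¼) = E/3 + 3/2 = 3/2 + E/3)
d = 41823
O(g) = 0 (O(g) = 0*7 = 0)
(26920 + O(F(2)))/(181 + d) = (26920 + 0)/(181 + 41823) = 26920/42004 = 26920*(1/42004) = 6730/10501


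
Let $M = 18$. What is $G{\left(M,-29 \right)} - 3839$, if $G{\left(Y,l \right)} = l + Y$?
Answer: $-3850$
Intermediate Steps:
$G{\left(Y,l \right)} = Y + l$
$G{\left(M,-29 \right)} - 3839 = \left(18 - 29\right) - 3839 = -11 - 3839 = -3850$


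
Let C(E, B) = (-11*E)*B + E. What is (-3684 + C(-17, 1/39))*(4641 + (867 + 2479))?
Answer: -1151342024/39 ≈ -2.9522e+7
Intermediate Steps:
C(E, B) = E - 11*B*E (C(E, B) = -11*B*E + E = E - 11*B*E)
(-3684 + C(-17, 1/39))*(4641 + (867 + 2479)) = (-3684 - 17*(1 - 11/39))*(4641 + (867 + 2479)) = (-3684 - 17*(1 - 11*1/39))*(4641 + 3346) = (-3684 - 17*(1 - 11/39))*7987 = (-3684 - 17*28/39)*7987 = (-3684 - 476/39)*7987 = -144152/39*7987 = -1151342024/39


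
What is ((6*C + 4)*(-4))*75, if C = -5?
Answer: 7800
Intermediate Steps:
((6*C + 4)*(-4))*75 = ((6*(-5) + 4)*(-4))*75 = ((-30 + 4)*(-4))*75 = -26*(-4)*75 = 104*75 = 7800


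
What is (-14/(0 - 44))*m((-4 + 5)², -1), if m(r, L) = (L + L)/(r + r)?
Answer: -7/22 ≈ -0.31818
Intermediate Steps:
m(r, L) = L/r (m(r, L) = (2*L)/((2*r)) = (2*L)*(1/(2*r)) = L/r)
(-14/(0 - 44))*m((-4 + 5)², -1) = (-14/(0 - 44))*(-1/((-4 + 5)²)) = (-14/(-44))*(-1/(1²)) = (-14*(-1/44))*(-1/1) = 7*(-1*1)/22 = (7/22)*(-1) = -7/22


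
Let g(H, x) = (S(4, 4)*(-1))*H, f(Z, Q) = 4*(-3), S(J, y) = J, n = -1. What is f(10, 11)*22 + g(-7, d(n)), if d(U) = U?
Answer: -236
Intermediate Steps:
f(Z, Q) = -12
g(H, x) = -4*H (g(H, x) = (4*(-1))*H = -4*H)
f(10, 11)*22 + g(-7, d(n)) = -12*22 - 4*(-7) = -264 + 28 = -236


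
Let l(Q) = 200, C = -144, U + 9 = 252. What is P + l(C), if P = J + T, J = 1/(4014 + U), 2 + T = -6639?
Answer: -27419336/4257 ≈ -6441.0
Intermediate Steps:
U = 243 (U = -9 + 252 = 243)
T = -6641 (T = -2 - 6639 = -6641)
J = 1/4257 (J = 1/(4014 + 243) = 1/4257 ≈ 0.00023491)
P = -28270736/4257 (P = 1/4257 - 6641 = -28270736/4257 ≈ -6641.0)
P + l(C) = -28270736/4257 + 200 = -27419336/4257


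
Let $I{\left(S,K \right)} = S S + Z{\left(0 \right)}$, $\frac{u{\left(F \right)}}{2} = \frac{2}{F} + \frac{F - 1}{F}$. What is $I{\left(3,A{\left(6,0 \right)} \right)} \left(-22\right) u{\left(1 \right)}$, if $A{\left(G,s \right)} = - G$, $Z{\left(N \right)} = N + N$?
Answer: $-792$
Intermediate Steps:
$Z{\left(N \right)} = 2 N$
$u{\left(F \right)} = \frac{4}{F} + \frac{2 \left(-1 + F\right)}{F}$ ($u{\left(F \right)} = 2 \left(\frac{2}{F} + \frac{F - 1}{F}\right) = 2 \left(\frac{2}{F} + \frac{-1 + F}{F}\right) = \frac{4}{F} + \frac{2 \left(-1 + F\right)}{F}$)
$I{\left(S,K \right)} = S^{2}$ ($I{\left(S,K \right)} = S S + 2 \cdot 0 = S^{2} + 0 = S^{2}$)
$I{\left(3,A{\left(6,0 \right)} \right)} \left(-22\right) u{\left(1 \right)} = 3^{2} \left(-22\right) \left(2 + \frac{2}{1}\right) = 9 \left(-22\right) \left(2 + 2 \cdot 1\right) = - 198 \left(2 + 2\right) = \left(-198\right) 4 = -792$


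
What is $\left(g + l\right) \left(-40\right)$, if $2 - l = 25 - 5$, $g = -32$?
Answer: $2000$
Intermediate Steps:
$l = -18$ ($l = 2 - \left(25 - 5\right) = 2 - 20 = -18$)
$\left(g + l\right) \left(-40\right) = \left(-32 - 18\right) \left(-40\right) = \left(-50\right) \left(-40\right) = 2000$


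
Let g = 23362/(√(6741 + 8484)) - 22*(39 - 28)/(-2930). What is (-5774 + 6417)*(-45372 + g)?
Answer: -42740119337/1465 + 15021766*√609/3045 ≈ -2.9052e+7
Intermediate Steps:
g = 121/1465 + 23362*√609/3045 (g = 23362/(√15225) - 22*11*(-1/2930) = 23362/((5*√609)) - 242*(-1/2930) = 23362*(√609/3045) + 121/1465 = 23362*√609/3045 + 121/1465 = 121/1465 + 23362*√609/3045 ≈ 189.42)
(-5774 + 6417)*(-45372 + g) = (-5774 + 6417)*(-45372 + (121/1465 + 23362*√609/3045)) = 643*(-66469859/1465 + 23362*√609/3045) = -42740119337/1465 + 15021766*√609/3045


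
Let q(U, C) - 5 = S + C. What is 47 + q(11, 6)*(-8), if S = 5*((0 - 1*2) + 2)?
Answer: -41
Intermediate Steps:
S = 0 (S = 5*((0 - 2) + 2) = 5*(-2 + 2) = 5*0 = 0)
q(U, C) = 5 + C (q(U, C) = 5 + (0 + C) = 5 + C)
47 + q(11, 6)*(-8) = 47 + (5 + 6)*(-8) = 47 + 11*(-8) = 47 - 88 = -41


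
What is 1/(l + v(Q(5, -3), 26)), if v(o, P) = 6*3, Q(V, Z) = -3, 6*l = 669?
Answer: 2/259 ≈ 0.0077220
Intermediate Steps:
l = 223/2 (l = (1/6)*669 = 223/2 ≈ 111.50)
v(o, P) = 18
1/(l + v(Q(5, -3), 26)) = 1/(223/2 + 18) = 1/(259/2) = 2/259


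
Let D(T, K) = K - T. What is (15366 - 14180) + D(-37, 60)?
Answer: 1283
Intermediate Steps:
(15366 - 14180) + D(-37, 60) = (15366 - 14180) + (60 - 1*(-37)) = 1186 + (60 + 37) = 1186 + 97 = 1283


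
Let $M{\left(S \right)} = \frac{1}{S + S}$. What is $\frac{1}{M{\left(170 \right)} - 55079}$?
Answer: $- \frac{340}{18726859} \approx -1.8156 \cdot 10^{-5}$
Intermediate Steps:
$M{\left(S \right)} = \frac{1}{2 S}$
$\frac{1}{M{\left(170 \right)} - 55079} = \frac{1}{\frac{1}{2 \cdot 170} - 55079} = \frac{1}{\frac{1}{2} \cdot \frac{1}{170} - 55079} = \frac{1}{\frac{1}{340} - 55079} = \frac{1}{- \frac{18726859}{340}} = - \frac{340}{18726859}$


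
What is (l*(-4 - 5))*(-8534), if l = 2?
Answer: 153612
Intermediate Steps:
(l*(-4 - 5))*(-8534) = (2*(-4 - 5))*(-8534) = (2*(-9))*(-8534) = -18*(-8534) = 153612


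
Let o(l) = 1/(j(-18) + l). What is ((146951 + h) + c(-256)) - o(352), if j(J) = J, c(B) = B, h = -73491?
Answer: 24450135/334 ≈ 73204.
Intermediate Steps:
o(l) = 1/(-18 + l)
((146951 + h) + c(-256)) - o(352) = ((146951 - 73491) - 256) - 1/(-18 + 352) = (73460 - 256) - 1/334 = 73204 - 1*1/334 = 73204 - 1/334 = 24450135/334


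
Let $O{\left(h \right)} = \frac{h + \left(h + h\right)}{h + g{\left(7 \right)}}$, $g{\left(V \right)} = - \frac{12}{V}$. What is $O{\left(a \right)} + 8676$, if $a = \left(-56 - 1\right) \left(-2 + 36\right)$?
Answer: $\frac{19640571}{2263} \approx 8679.0$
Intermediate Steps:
$a = -1938$ ($a = \left(-57\right) 34 = -1938$)
$O{\left(h \right)} = \frac{3 h}{- \frac{12}{7} + h}$ ($O{\left(h \right)} = \frac{h + \left(h + h\right)}{h - \frac{12}{7}} = \frac{h + 2 h}{h - \frac{12}{7}} = \frac{3 h}{h - \frac{12}{7}} = \frac{3 h}{- \frac{12}{7} + h}$)
$O{\left(a \right)} + 8676 = 21 \left(-1938\right) \frac{1}{-12 + 7 \left(-1938\right)} + 8676 = 21 \left(-1938\right) \frac{1}{-12 - 13566} + 8676 = 21 \left(-1938\right) \frac{1}{-13578} + 8676 = 21 \left(-1938\right) \left(- \frac{1}{13578}\right) + 8676 = \frac{6783}{2263} + 8676 = \frac{19640571}{2263}$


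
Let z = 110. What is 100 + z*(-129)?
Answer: -14090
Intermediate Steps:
100 + z*(-129) = 100 + 110*(-129) = 100 - 14190 = -14090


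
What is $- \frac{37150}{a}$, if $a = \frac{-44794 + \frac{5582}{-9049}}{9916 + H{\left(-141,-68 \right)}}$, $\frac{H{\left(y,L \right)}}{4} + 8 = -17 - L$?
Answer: $\frac{423910811350}{50668311} \approx 8366.4$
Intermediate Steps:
$H{\left(y,L \right)} = -100 - 4 L$ ($H{\left(y,L \right)} = -32 + 4 \left(-17 - L\right) = -32 - \left(68 + 4 L\right) = -100 - 4 L$)
$a = - \frac{50668311}{11410789}$ ($a = \frac{-44794 + \frac{5582}{-9049}}{9916 - -172} = \frac{-44794 + 5582 \left(- \frac{1}{9049}\right)}{9916 + \left(-100 + 272\right)} = \frac{-44794 - \frac{5582}{9049}}{9916 + 172} = - \frac{405346488}{9049 \cdot 10088} = \left(- \frac{405346488}{9049}\right) \frac{1}{10088} = - \frac{50668311}{11410789} \approx -4.4404$)
$- \frac{37150}{a} = - \frac{37150}{- \frac{50668311}{11410789}} = \left(-37150\right) \left(- \frac{11410789}{50668311}\right) = \frac{423910811350}{50668311}$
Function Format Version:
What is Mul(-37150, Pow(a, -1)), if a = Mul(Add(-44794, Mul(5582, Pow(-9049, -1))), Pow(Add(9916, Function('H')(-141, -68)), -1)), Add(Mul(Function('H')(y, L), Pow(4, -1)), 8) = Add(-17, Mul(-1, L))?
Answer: Rational(423910811350, 50668311) ≈ 8366.4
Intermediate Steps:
Function('H')(y, L) = Add(-100, Mul(-4, L)) (Function('H')(y, L) = Add(-32, Mul(4, Add(-17, Mul(-1, L)))) = Add(-32, Add(-68, Mul(-4, L))) = Add(-100, Mul(-4, L)))
a = Rational(-50668311, 11410789) (a = Mul(Add(-44794, Mul(5582, Pow(-9049, -1))), Pow(Add(9916, Add(-100, Mul(-4, -68))), -1)) = Mul(Add(-44794, Mul(5582, Rational(-1, 9049))), Pow(Add(9916, Add(-100, 272)), -1)) = Mul(Add(-44794, Rational(-5582, 9049)), Pow(Add(9916, 172), -1)) = Mul(Rational(-405346488, 9049), Pow(10088, -1)) = Mul(Rational(-405346488, 9049), Rational(1, 10088)) = Rational(-50668311, 11410789) ≈ -4.4404)
Mul(-37150, Pow(a, -1)) = Mul(-37150, Pow(Rational(-50668311, 11410789), -1)) = Mul(-37150, Rational(-11410789, 50668311)) = Rational(423910811350, 50668311)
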